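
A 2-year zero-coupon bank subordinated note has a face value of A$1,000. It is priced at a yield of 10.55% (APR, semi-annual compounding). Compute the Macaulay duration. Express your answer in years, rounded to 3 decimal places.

A zero-coupon bond has a single cash flow at maturity, so its Macaulay duration equals its maturity: 2 years.
(Equivalently: 4 semi-annual periods ÷ 2 = 2 years.)

2.000 years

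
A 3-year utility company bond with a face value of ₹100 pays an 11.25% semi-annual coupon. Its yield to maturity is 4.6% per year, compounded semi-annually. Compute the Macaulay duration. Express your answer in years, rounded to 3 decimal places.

Periodic yield y = 0.023. Discount each cash flow and weight by its period:
  t   CF        PV=CF/(1+0.023)^t    t·PV
  1        5.625         5.4985         5.4985
  2        5.625         5.3749        10.7498
  3        5.625         5.2541        15.7622
  4        5.625         5.1359        20.5438
  5        5.625         5.0205        25.1023
  6      105.625        92.1537       552.9224
  Σ                    118.4377       630.5791
Price P = Σ PV = 118.4377.
Macaulay duration = Σ(t·PV) / P = 630.5791 / 118.4377 = 5.32414 half-year periods.
In years: 5.32414 / 2 = 2.66207 years.

2.662 years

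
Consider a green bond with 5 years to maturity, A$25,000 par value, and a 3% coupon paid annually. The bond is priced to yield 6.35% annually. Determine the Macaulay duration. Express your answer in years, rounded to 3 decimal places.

Periodic yield y = 0.0635. Discount each cash flow and weight by its year:
  t   CF        PV=CF/(1+0.0635)^t    t·PV
  1       750.00       705.2186       705.2186
  2       750.00       663.1111     1,326.2221
  3       750.00       623.5177     1,870.5531
  4       750.00       586.2884     2,345.1535
  5    25,750.00    18,927.3478    94,636.7389
  Σ                 21,505.4835   100,883.8863
Price P = Σ PV = 21,505.4835.
Macaulay duration = Σ(t·PV) / P = 100,883.8863 / 21,505.4835 = 4.69108 years.

4.691 years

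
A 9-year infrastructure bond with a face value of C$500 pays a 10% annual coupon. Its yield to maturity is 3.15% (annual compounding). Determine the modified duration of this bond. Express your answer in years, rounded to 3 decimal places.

6.664 years

Periodic yield y = 0.0315. First find Macaulay duration:
  t   CF        PV=CF/(1+0.0315)^t    t·PV
  1        50.00        48.4731        48.4731
  2        50.00        46.9928        93.9856
  3        50.00        45.5578       136.6733
  4        50.00        44.1665       176.6660
  5        50.00        42.8178       214.0888
  6        50.00        41.5102       249.0611
  7        50.00        40.2425       281.6978
  8        50.00        39.0136       312.1089
  9       550.00       416.0443     3,744.3989
  Σ                    764.8186     5,257.1534
P = 764.8186; Macaulay duration = 5,257.1534 / 764.8186 = 6.87373 years.
Modified duration = D_Mac / (1 + y) = 6.87373 / 1.0315 = 6.66382 years.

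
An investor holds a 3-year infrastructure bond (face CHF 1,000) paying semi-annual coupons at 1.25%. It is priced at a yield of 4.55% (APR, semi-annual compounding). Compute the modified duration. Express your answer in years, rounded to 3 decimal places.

2.885 years

Periodic yield y = 0.02275. First find Macaulay duration:
  t   CF        PV=CF/(1+0.02275)^t    t·PV
  1         6.25         6.1110         6.1110
  2         6.25         5.9750        11.9501
  3         6.25         5.8421        17.5264
  4         6.25         5.7122        22.8487
  5         6.25         5.5851        27.9256
  6     1,006.25       879.2026     5,275.2156
  Σ                    908.4281     5,361.5774
P = 908.4281; Macaulay duration = 5,361.5774 / 908.4281 = 5.90204 half-year periods = 2.95102 years.
Modified duration = D_Mac / (1 + y) = 2.95102 / 1.02275 = 2.88538 years.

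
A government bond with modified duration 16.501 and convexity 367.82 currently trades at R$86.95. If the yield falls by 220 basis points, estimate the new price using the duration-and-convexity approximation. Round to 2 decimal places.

Duration effect: -D_mod·Δy = -16.501 × (-0.022) = +0.363022
Convexity effect: ½·C·(Δy)² = 0.5 × 367.82 × (-0.022)² = +0.08901244
ΔP/P ≈ +0.363022 + 0.08901244 = +0.45203444
New price ≈ 86.95 × (1 + 0.45203444) = 126.254394558.

R$126.25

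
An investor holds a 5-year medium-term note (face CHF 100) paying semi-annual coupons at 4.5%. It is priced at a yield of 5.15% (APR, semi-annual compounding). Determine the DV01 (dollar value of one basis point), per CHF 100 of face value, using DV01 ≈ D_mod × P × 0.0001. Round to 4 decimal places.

Periodic yield y = 0.02575.
  t   CF        PV=CF/(1+0.02575)^t    t·PV
  1         2.25         2.1935         2.1935
  2         2.25         2.1385         4.2769
  3         2.25         2.0848         6.2543
  4         2.25         2.0324         8.1297
  5         2.25         1.9814         9.9071
  6         2.25         1.9317        11.5900
  7         2.25         1.8832        13.1823
  8         2.25         1.8359        14.6872
  9         2.25         1.7898        16.1084
  10      102.25        79.2954       792.9541
  Σ                     97.1666       879.2835
P = 97.1666; D_Mac = 9.04924 half-year periods = 4.52462 yrs; D_mod = 4.41104 yrs.
DV01 ≈ 4.41104 × 97.1666 × 0.0001 = 0.042861.

CHF 0.0429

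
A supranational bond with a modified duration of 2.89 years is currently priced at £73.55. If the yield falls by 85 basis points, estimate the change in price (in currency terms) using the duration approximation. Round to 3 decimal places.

Duration approximation: ΔP/P ≈ -D_mod · Δy = -2.89 × (-0.0085) = +0.024565.
ΔP ≈ 73.55 × (+0.024565) = +1.80675575.

+£1.807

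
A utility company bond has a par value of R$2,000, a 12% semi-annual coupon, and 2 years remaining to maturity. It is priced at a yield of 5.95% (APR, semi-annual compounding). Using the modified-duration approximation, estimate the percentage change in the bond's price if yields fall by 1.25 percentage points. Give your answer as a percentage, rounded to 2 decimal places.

+2.24%

Periodic yield y = 0.02975. Modified duration first:
  t   CF        PV=CF/(1+0.02975)^t    t·PV
  1       120.00       116.5331       116.5331
  2       120.00       113.1664       226.3329
  3       120.00       109.8970       329.6910
  4     2,120.00     1,885.4224     7,541.6895
  Σ                  2,225.0190     8,214.2465
P = 2,225.0190; D_Mac = 3.69176 half-year periods = 1.84588 yrs; D_mod = 1.84588/(1+0.02975) = 1.79255 yrs.
ΔP/P ≈ -D_mod · Δy = -1.79255 × (-0.0125) = +0.022407 = +2.2407%.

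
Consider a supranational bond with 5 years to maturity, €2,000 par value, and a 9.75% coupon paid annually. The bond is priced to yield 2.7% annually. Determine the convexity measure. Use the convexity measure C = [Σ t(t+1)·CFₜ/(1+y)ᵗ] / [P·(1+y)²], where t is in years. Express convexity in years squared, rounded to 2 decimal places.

23.17

With y = 0.027:
  t   CF        PV=CF/(1+0.027)^t    t·PV        t(t+1)·PV
  1       195.00       189.8734       189.8734         379.7468
  2       195.00       184.8816       369.7632       1,109.2897
  3       195.00       180.0210       540.0631       2,160.2526
  4       195.00       175.2883       701.1531       3,505.7653
  5     2,195.00     1,921.2430     9,606.2152      57,637.2911
  Σ                  2,651.3074    11,407.0680      64,792.3454
P = 2,651.3074.
Convexity = Σ t(t+1)·PV / [P·(1+y)²] = 64,792.3454 / (2,651.3074 × 1.054729) = 23.16982.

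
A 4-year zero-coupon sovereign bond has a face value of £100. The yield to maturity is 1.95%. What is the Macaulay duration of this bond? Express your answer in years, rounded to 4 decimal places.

A zero-coupon bond has a single cash flow at maturity, so its Macaulay duration equals its maturity: 4 years.

4.0000 years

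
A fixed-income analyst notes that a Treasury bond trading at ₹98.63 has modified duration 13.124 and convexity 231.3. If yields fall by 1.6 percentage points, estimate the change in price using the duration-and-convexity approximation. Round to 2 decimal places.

+₹23.63

Duration effect: -D_mod·Δy = -13.124 × (-0.016) = +0.209984
Convexity effect: ½·C·(Δy)² = 0.5 × 231.3 × (-0.016)² = +0.0296064
ΔP/P ≈ +0.209984 + 0.0296064 = +0.2395904
ΔP ≈ 98.63 × (+0.2395904) = +23.630801152.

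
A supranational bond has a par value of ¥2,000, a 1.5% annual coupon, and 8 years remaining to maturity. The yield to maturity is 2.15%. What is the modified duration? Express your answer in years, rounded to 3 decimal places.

7.426 years

Periodic yield y = 0.0215. First find Macaulay duration:
  t   CF        PV=CF/(1+0.0215)^t    t·PV
  1        30.00        29.3686        29.3686
  2        30.00        28.7504        57.5009
  3        30.00        28.1453        84.4360
  4        30.00        27.5529       110.2117
  5        30.00        26.9730       134.8650
  6        30.00        26.4053       158.4318
  7        30.00        25.8495       180.9467
  8     2,030.00     1,712.3363    13,698.6906
  Σ                  1,905.3814    14,454.4513
P = 1,905.3814; Macaulay duration = 14,454.4513 / 1,905.3814 = 7.58612 years.
Modified duration = D_Mac / (1 + y) = 7.58612 / 1.0215 = 7.42645 years.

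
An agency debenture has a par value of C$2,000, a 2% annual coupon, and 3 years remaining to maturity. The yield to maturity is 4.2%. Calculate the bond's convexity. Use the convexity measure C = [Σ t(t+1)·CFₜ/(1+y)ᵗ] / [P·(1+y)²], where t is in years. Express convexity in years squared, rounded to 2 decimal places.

With y = 0.042:
  t   CF        PV=CF/(1+0.042)^t    t·PV        t(t+1)·PV
  1        40.00        38.3877        38.3877          76.7754
  2        40.00        36.8404        73.6808         221.0425
  3     2,040.00     1,803.1299     5,409.3896      21,637.5586
  Σ                  1,878.3580     5,521.4582      21,935.3765
P = 1,878.3580.
Convexity = Σ t(t+1)·PV / [P·(1+y)²] = 21,935.3765 / (1,878.3580 × 1.085764) = 10.75552.

10.76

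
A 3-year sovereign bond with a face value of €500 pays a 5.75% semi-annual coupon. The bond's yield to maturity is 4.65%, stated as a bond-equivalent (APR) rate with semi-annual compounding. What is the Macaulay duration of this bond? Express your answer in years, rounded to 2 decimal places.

2.80 years

Periodic yield y = 0.02325. Discount each cash flow and weight by its period:
  t   CF        PV=CF/(1+0.02325)^t    t·PV
  1       14.375        14.0484        14.0484
  2       14.375        13.7292        27.4583
  3       14.375        13.4172        40.2517
  4       14.375        13.1124        52.4494
  5       14.375        12.8144        64.0721
  6      514.375       448.1148     2,688.6891
  Σ                    515.2364     2,886.9690
Price P = Σ PV = 515.2364.
Macaulay duration = Σ(t·PV) / P = 2,886.9690 / 515.2364 = 5.60319 half-year periods.
In years: 5.60319 / 2 = 2.80160 years.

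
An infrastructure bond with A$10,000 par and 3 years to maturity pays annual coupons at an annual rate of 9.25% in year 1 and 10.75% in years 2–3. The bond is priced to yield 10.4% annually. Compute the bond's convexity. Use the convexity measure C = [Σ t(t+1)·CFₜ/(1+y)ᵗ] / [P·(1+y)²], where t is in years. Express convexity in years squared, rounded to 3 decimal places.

8.718

With y = 0.104:
  t   CF        PV=CF/(1+0.104)^t    t·PV        t(t+1)·PV
  1       925.00       837.8623       837.8623       1,675.7246
  2     1,075.00       882.0035     1,764.0070       5,292.0211
  3    11,075.00     8,230.6951    24,692.0853      98,768.3414
  Σ                  9,950.5610    27,293.9547     105,736.0871
P = 9,950.5610.
Convexity = Σ t(t+1)·PV / [P·(1+y)²] = 105,736.0871 / (9,950.5610 × 1.218816) = 8.71841.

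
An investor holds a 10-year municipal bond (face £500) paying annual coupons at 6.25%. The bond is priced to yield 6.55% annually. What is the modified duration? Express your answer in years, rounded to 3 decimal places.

Periodic yield y = 0.0655. First find Macaulay duration:
  t   CF        PV=CF/(1+0.0655)^t    t·PV
  1        31.25        29.3290        29.3290
  2        31.25        27.5260        55.0520
  3        31.25        25.8339        77.5016
  4        31.25        24.2458        96.9831
  5        31.25        22.7553       113.7765
  6        31.25        21.3565       128.1388
  7        31.25        20.0436       140.3052
  8        31.25        18.8115       150.4916
  9        31.25        17.6550       158.8954
  10      531.25       281.6854     2,816.8544
  Σ                    489.2419     3,767.3278
P = 489.2419; Macaulay duration = 3,767.3278 / 489.2419 = 7.70034 years.
Modified duration = D_Mac / (1 + y) = 7.70034 / 1.0655 = 7.22697 years.

7.227 years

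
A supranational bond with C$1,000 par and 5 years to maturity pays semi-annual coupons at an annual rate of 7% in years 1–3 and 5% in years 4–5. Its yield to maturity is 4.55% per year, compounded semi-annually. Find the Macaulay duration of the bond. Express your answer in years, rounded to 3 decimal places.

Periodic yield y = 0.02275. Discount each cash flow and weight by its period:
  t   CF        PV=CF/(1+0.02275)^t    t·PV
  1        35.00        34.2215        34.2215
  2        35.00        33.4602        66.9205
  3        35.00        32.7160        98.1479
  4        35.00        31.9882       127.9529
  5        35.00        31.2767       156.3834
  6        35.00        30.5810       183.4858
  7        25.00        21.3577       149.5036
  8        25.00        20.8826       167.0606
  9        25.00        20.4181       183.7626
  10    1,025.00       818.5194     8,185.1941
  Σ                  1,075.4212     9,352.6328
Price P = Σ PV = 1,075.4212.
Macaulay duration = Σ(t·PV) / P = 9,352.6328 / 1,075.4212 = 8.69672 half-year periods.
In years: 8.69672 / 2 = 4.34836 years.

4.348 years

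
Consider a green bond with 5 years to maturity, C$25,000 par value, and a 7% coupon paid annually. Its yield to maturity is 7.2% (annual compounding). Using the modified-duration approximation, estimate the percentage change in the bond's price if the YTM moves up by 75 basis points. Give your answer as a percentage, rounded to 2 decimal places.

-3.07%

Periodic yield y = 0.072. Modified duration first:
  t   CF        PV=CF/(1+0.072)^t    t·PV
  1     1,750.00     1,632.4627     1,632.4627
  2     1,750.00     1,522.8197     3,045.6393
  3     1,750.00     1,420.5407     4,261.6222
  4     1,750.00     1,325.1313     5,300.5251
  5    26,750.00    18,895.1289    94,475.6446
  Σ                 24,796.0833   108,715.8940
P = 24,796.0833; D_Mac = 4.38440 yrs; D_mod = 4.38440/(1+0.072) = 4.08992 yrs.
ΔP/P ≈ -D_mod · Δy = -4.08992 × (+0.0075) = -0.030674 = -3.0674%.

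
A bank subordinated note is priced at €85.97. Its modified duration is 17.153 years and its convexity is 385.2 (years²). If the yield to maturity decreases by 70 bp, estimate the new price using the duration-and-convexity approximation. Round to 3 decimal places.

€97.104

Duration effect: -D_mod·Δy = -17.153 × (-0.007) = +0.120071
Convexity effect: ½·C·(Δy)² = 0.5 × 385.2 × (-0.007)² = +0.0094374
ΔP/P ≈ +0.120071 + 0.0094374 = +0.1295084
New price ≈ 85.97 × (1 + 0.1295084) = 97.103837148.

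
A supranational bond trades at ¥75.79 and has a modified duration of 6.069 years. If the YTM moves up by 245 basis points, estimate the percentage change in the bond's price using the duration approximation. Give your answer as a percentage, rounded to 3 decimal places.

-14.869%

Duration approximation: ΔP/P ≈ -D_mod · Δy = -6.069 × (+0.0245) = -0.1486905.
As a percentage: -14.86905%.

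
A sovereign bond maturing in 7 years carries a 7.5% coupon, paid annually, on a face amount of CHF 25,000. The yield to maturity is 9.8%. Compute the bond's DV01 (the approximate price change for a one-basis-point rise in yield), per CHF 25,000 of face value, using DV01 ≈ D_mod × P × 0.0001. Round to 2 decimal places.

Periodic yield y = 0.098.
  t   CF        PV=CF/(1+0.098)^t    t·PV
  1     1,875.00     1,707.6503     1,707.6503
  2     1,875.00     1,555.2370     3,110.4741
  3     1,875.00     1,416.4272     4,249.2815
  4     1,875.00     1,290.0065     5,160.0262
  5     1,875.00     1,174.8693     5,874.3467
  6     1,875.00     1,070.0085     6,420.0511
  7    26,875.00    13,967.9314    97,775.5195
  Σ                 22,182.1302   124,297.3493
P = 22,182.1302; D_Mac = 5.60349 yrs; D_mod = 5.10336 yrs.
DV01 ≈ 5.10336 × 22,182.1302 × 0.0001 = 11.320341.

CHF 11.32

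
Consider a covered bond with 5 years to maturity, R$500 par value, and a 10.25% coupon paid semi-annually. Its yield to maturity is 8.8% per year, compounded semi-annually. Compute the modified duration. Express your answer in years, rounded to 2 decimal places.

3.89 years

Periodic yield y = 0.044. First find Macaulay duration:
  t   CF        PV=CF/(1+0.044)^t    t·PV
  1       25.625        24.5450        24.5450
  2       25.625        23.5106        47.0211
  3       25.625        22.5197        67.5591
  4       25.625        21.5706        86.2823
  5       25.625        20.6615       103.3074
  6       25.625        19.7907       118.7441
  7       25.625        18.9566       132.6962
  8       25.625        18.1577       145.2613
  9       25.625        17.3924       156.5316
  10     525.625       341.7205     3,417.2049
  Σ                    528.8252     4,299.1530
P = 528.8252; Macaulay duration = 4,299.1530 / 528.8252 = 8.12963 half-year periods = 4.06482 years.
Modified duration = D_Mac / (1 + y) = 4.06482 / 1.044 = 3.89350 years.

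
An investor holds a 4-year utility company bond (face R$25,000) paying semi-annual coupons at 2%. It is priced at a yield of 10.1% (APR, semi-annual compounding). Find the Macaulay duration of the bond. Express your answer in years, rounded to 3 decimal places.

3.836 years

Periodic yield y = 0.0505. Discount each cash flow and weight by its period:
  t   CF        PV=CF/(1+0.0505)^t    t·PV
  1       250.00       237.9819       237.9819
  2       250.00       226.5416       453.0831
  3       250.00       215.6512       646.9535
  4       250.00       205.2843       821.1373
  5       250.00       195.4158       977.0791
  6       250.00       186.0217     1,116.1304
  7       250.00       177.0792     1,239.5546
  8    25,250.00    17,025.2277   136,201.8215
  Σ                 18,469.2034   141,693.7414
Price P = Σ PV = 18,469.2034.
Macaulay duration = Σ(t·PV) / P = 141,693.7414 / 18,469.2034 = 7.67189 half-year periods.
In years: 7.67189 / 2 = 3.83595 years.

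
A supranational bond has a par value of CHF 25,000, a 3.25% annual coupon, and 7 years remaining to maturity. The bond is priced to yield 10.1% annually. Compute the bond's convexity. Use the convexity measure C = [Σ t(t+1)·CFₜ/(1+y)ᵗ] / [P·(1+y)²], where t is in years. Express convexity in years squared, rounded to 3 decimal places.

39.302

With y = 0.101:
  t   CF        PV=CF/(1+0.101)^t    t·PV        t(t+1)·PV
  1       812.50       737.9655       737.9655       1,475.9310
  2       812.50       670.2684     1,340.5368       4,021.6103
  3       812.50       608.7815     1,826.3444       7,305.3774
  4       812.50       552.9350     2,211.7401      11,058.7003
  5       812.50       502.2116     2,511.0582      15,066.3492
  6       812.50       456.1414     2,736.8482      19,157.9372
  7    25,812.50    13,161.9076    92,133.3529     737,066.8232
  Σ                 16,690.2109   103,497.8459     795,152.7287
P = 16,690.2109.
Convexity = Σ t(t+1)·PV / [P·(1+y)²] = 795,152.7287 / (16,690.2109 × 1.212201) = 39.30195.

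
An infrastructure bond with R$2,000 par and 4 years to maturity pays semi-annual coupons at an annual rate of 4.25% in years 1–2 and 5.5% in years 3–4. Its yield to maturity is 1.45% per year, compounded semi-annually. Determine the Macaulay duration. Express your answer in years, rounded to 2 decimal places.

Periodic yield y = 0.00725. Discount each cash flow and weight by its period:
  t   CF        PV=CF/(1+0.00725)^t    t·PV
  1        42.50        42.1941        42.1941
  2        42.50        41.8904        83.7808
  3        42.50        41.5889       124.7666
  4        42.50        41.2895       165.1581
  5        55.00        53.0489       265.2445
  6        55.00        52.6671       316.0023
  7        55.00        52.2880       366.0158
  8     2,055.00     1,939.6064    15,516.8515
  Σ                  2,264.5732    16,880.0136
Price P = Σ PV = 2,264.5732.
Macaulay duration = Σ(t·PV) / P = 16,880.0136 / 2,264.5732 = 7.45395 half-year periods.
In years: 7.45395 / 2 = 3.72697 years.

3.73 years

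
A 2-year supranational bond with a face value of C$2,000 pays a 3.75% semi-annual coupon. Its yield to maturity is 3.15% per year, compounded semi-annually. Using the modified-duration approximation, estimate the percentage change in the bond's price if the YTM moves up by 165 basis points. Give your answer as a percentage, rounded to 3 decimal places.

Periodic yield y = 0.01575. Modified duration first:
  t   CF        PV=CF/(1+0.01575)^t    t·PV
  1        37.50        36.9185        36.9185
  2        37.50        36.3461        72.6922
  3        37.50        35.7825       107.3475
  4     2,037.50     1,914.0368     7,656.1474
  Σ                  2,023.0840     7,873.1056
P = 2,023.0840; D_Mac = 3.89164 half-year periods = 1.94582 yrs; D_mod = 1.94582/(1+0.01575) = 1.91565 yrs.
ΔP/P ≈ -D_mod · Δy = -1.91565 × (+0.0165) = -0.031608 = -3.1608%.

-3.161%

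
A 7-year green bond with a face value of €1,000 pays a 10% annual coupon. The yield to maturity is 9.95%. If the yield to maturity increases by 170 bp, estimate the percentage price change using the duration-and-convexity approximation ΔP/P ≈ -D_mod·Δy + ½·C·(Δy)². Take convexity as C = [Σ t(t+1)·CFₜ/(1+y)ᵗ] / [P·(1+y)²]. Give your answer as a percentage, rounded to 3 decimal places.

With y = 0.0995:
  t   CF        PV=CF/(1+0.0995)^t    t·PV        t(t+1)·PV
  1       100.00        90.9504        90.9504         181.9009
  2       100.00        82.7198       165.4396         496.3189
  3       100.00        75.2340       225.7021         902.8083
  4       100.00        68.4257       273.7027       1,368.5134
  5       100.00        62.2334       311.1672       1,867.0033
  6       100.00        56.6016       339.6095       2,377.2666
  7     1,100.00       566.2733     3,963.9128      31,711.3022
  Σ                  1,002.4382     5,370.4843      38,905.1135
P = 1,002.4382; D_Mac = 5.35742 yrs; D_mod = 4.87260 yrs; C = 32.10396.
Duration effect: -4.87260 × (+0.017) = -0.082834
Convexity effect: 0.5 × 32.10396 × (0.017)² = +0.0046390
ΔP/P ≈ -0.082834 + 0.0046390 = -0.078195 = -7.8195%.

-7.820%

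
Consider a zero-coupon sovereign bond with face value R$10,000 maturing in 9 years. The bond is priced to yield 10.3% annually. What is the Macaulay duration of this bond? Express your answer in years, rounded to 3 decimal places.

9.000 years

A zero-coupon bond has a single cash flow at maturity, so its Macaulay duration equals its maturity: 9 years.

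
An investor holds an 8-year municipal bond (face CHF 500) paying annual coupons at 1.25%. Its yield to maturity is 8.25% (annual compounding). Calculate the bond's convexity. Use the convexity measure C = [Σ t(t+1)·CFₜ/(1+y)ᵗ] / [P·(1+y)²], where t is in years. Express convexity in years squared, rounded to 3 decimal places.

With y = 0.0825:
  t   CF        PV=CF/(1+0.0825)^t    t·PV        t(t+1)·PV
  1         6.25         5.7737         5.7737          11.5473
  2         6.25         5.3336        10.6673          32.0019
  3         6.25         4.9272        14.7815          59.1259
  4         6.25         4.5516        18.2066          91.0329
  5         6.25         4.2048        21.0238         126.1426
  6         6.25         3.8843        23.3058         163.1405
  7         6.25         3.5883        25.1179         200.9429
  8       506.25       268.4985     2,147.9877      19,331.8890
  Σ                    300.7619     2,266.8641      20,015.8230
P = 300.7619.
Convexity = Σ t(t+1)·PV / [P·(1+y)²] = 20,015.8230 / (300.7619 × 1.171806) = 56.79300.

56.793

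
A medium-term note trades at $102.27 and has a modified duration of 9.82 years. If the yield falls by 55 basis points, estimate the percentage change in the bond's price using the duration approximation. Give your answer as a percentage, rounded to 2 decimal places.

+5.40%

Duration approximation: ΔP/P ≈ -D_mod · Δy = -9.82 × (-0.0055) = +0.054010.
As a percentage: +5.4010%.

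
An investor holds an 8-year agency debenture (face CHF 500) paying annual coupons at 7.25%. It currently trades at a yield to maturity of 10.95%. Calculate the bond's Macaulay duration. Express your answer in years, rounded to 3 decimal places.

Periodic yield y = 0.1095. Discount each cash flow and weight by its year:
  t   CF        PV=CF/(1+0.1095)^t    t·PV
  1        36.25        32.6724        32.6724
  2        36.25        29.4478        58.8957
  3        36.25        26.5415        79.6246
  4        36.25        23.9221        95.6883
  5        36.25        21.5611       107.8056
  6        36.25        19.4332       116.5992
  7        36.25        17.5153       122.6069
  8       536.25       233.5333     1,868.2666
  Σ                    404.6267     2,482.1592
Price P = Σ PV = 404.6267.
Macaulay duration = Σ(t·PV) / P = 2,482.1592 / 404.6267 = 6.13444 years.

6.134 years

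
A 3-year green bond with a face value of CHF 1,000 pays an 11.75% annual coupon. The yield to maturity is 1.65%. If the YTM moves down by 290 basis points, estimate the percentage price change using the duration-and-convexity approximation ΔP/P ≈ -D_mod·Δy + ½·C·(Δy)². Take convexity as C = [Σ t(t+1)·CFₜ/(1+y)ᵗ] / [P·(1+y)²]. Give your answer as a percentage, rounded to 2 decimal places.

With y = 0.0165:
  t   CF        PV=CF/(1+0.0165)^t    t·PV        t(t+1)·PV
  1       117.50       115.5927       115.5927         231.1854
  2       117.50       113.7164       227.4328         682.2984
  3     1,117.50     1,063.9602     3,191.8806      12,767.5224
  Σ                  1,293.2693     3,534.9061      13,681.0063
P = 1,293.2693; D_Mac = 2.73331 yrs; D_mod = 2.68894 yrs; C = 10.23798.
Duration effect: -2.68894 × (-0.029) = +0.077979
Convexity effect: 0.5 × 10.23798 × (-0.029)² = +0.0043051
ΔP/P ≈ +0.077979 + 0.0043051 = +0.082284 = +8.2284%.

+8.23%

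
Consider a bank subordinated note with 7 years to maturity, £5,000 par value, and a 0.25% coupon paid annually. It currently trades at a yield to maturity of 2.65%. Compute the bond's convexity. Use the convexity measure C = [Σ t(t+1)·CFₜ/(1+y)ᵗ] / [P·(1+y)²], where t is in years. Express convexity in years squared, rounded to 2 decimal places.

With y = 0.0265:
  t   CF        PV=CF/(1+0.0265)^t    t·PV        t(t+1)·PV
  1        12.50        12.1773        12.1773          24.3546
  2        12.50        11.8629        23.7259          71.1776
  3        12.50        11.5567        34.6700         138.6802
  4        12.50        11.2583        45.0333         225.1667
  5        12.50        10.9677        54.8385         329.0308
  6        12.50        10.6846        64.1073         448.7512
  7     5,012.50     4,173.8968    29,217.2778     233,738.2223
  Σ                  4,242.4043    29,451.8301     234,975.3833
P = 4,242.4043.
Convexity = Σ t(t+1)·PV / [P·(1+y)²] = 234,975.3833 / (4,242.4043 × 1.053702) = 52.56448.

52.56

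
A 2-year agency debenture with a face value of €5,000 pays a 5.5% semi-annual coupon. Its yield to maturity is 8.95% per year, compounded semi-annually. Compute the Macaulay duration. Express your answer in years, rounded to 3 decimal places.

1.918 years

Periodic yield y = 0.04475. Discount each cash flow and weight by its period:
  t   CF        PV=CF/(1+0.04475)^t    t·PV
  1       137.50       131.6104       131.6104
  2       137.50       125.9731       251.9463
  3       137.50       120.5773       361.7319
  4     5,137.50     4,312.2340    17,248.9358
  Σ                  4,690.3948    17,994.2245
Price P = Σ PV = 4,690.3948.
Macaulay duration = Σ(t·PV) / P = 17,994.2245 / 4,690.3948 = 3.83640 half-year periods.
In years: 3.83640 / 2 = 1.91820 years.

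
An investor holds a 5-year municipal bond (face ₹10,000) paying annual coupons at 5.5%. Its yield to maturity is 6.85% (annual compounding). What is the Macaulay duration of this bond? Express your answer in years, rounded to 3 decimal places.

4.489 years

Periodic yield y = 0.0685. Discount each cash flow and weight by its year:
  t   CF        PV=CF/(1+0.0685)^t    t·PV
  1       550.00       514.7403       514.7403
  2       550.00       481.7410       963.4821
  3       550.00       450.8573     1,352.5719
  4       550.00       421.9535     1,687.8140
  5    10,550.00     7,574.9510    37,874.7549
  Σ                  9,444.2431    42,393.3632
Price P = Σ PV = 9,444.2431.
Macaulay duration = Σ(t·PV) / P = 42,393.3632 / 9,444.2431 = 4.48880 years.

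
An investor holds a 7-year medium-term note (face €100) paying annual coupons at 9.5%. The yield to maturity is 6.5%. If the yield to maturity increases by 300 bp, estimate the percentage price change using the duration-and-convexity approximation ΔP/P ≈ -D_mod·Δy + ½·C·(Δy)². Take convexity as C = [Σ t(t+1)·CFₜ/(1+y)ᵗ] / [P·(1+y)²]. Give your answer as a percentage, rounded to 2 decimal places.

-14.01%

With y = 0.065:
  t   CF        PV=CF/(1+0.065)^t    t·PV        t(t+1)·PV
  1         9.50         8.9202         8.9202          17.8404
  2         9.50         8.3758        16.7515          50.2546
  3         9.50         7.8646        23.5937          94.3748
  4         9.50         7.3846        29.5383         147.6914
  5         9.50         6.9339        34.6693         208.0160
  6         9.50         6.5107        39.0640         273.4483
  7       109.50        70.4639       493.2475       3,945.9801
  Σ                    116.4536       645.7846       4,737.6056
P = 116.4536; D_Mac = 5.54543 yrs; D_mod = 5.20697 yrs; C = 35.86798.
Duration effect: -5.20697 × (+0.03) = -0.156209
Convexity effect: 0.5 × 35.86798 × (0.03)² = +0.0161406
ΔP/P ≈ -0.156209 + 0.0161406 = -0.140069 = -14.0069%.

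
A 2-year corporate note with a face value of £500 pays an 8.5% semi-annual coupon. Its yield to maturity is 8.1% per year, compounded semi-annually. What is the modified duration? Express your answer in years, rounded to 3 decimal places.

Periodic yield y = 0.0405. First find Macaulay duration:
  t   CF        PV=CF/(1+0.0405)^t    t·PV
  1        21.25        20.4229        20.4229
  2        21.25        19.6279        39.2559
  3        21.25        18.8640        56.5919
  4       521.25       444.7109     1,778.8434
  Σ                    503.6256     1,895.1140
P = 503.6256; Macaulay duration = 1,895.1140 / 503.6256 = 3.76294 half-year periods = 1.88147 years.
Modified duration = D_Mac / (1 + y) = 1.88147 / 1.0405 = 1.80824 years.

1.808 years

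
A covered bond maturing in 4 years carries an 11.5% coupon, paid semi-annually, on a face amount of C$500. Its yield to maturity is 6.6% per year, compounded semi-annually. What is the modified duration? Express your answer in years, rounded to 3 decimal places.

Periodic yield y = 0.033. First find Macaulay duration:
  t   CF        PV=CF/(1+0.033)^t    t·PV
  1        28.75        27.8316        27.8316
  2        28.75        26.9425        53.8849
  3        28.75        26.0818        78.2453
  4        28.75        25.2486       100.9942
  5        28.75        24.4420       122.2099
  6        28.75        23.6612       141.9669
  7        28.75        22.9053       160.3370
  8       528.75       407.8006     3,262.4044
  Σ                    584.9133     3,947.8741
P = 584.9133; Macaulay duration = 3,947.8741 / 584.9133 = 6.74950 half-year periods = 3.37475 years.
Modified duration = D_Mac / (1 + y) = 3.37475 / 1.033 = 3.26694 years.

3.267 years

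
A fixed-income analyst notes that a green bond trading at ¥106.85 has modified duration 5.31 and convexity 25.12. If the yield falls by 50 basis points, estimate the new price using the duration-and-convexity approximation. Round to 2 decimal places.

Duration effect: -D_mod·Δy = -5.31 × (-0.005) = +0.026550
Convexity effect: ½·C·(Δy)² = 0.5 × 25.12 × (-0.005)² = +0.0003140
ΔP/P ≈ +0.026550 + 0.0003140 = +0.026864
New price ≈ 106.85 × (1 + 0.026864) = 109.7204184.

¥109.72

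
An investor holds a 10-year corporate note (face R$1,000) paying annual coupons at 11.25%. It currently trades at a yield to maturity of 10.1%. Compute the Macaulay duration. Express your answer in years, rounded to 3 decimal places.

Periodic yield y = 0.101. Discount each cash flow and weight by its year:
  t   CF        PV=CF/(1+0.101)^t    t·PV
  1       112.50       102.1798       102.1798
  2       112.50        92.8064       185.6128
  3       112.50        84.2928       252.8784
  4       112.50        76.5602       306.2409
  5       112.50        69.5370       347.6850
  6       112.50        63.1580       378.9482
  7       112.50        57.3642       401.5497
  8       112.50        52.1019       416.8156
  9       112.50        47.3224       425.9015
  10    1,112.50       425.0371     4,250.3709
  Σ                  1,070.3600     7,068.1829
Price P = Σ PV = 1,070.3600.
Macaulay duration = Σ(t·PV) / P = 7,068.1829 / 1,070.3600 = 6.60356 years.

6.604 years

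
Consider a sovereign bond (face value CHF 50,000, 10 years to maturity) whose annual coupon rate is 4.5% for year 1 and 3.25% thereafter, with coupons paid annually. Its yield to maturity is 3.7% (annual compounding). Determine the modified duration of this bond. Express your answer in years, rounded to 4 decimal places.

Periodic yield y = 0.037. First find Macaulay duration:
  t   CF        PV=CF/(1+0.037)^t    t·PV
  1     2,250.00     2,169.7203     2,169.7203
  2     1,625.00     1,511.1092     3,022.2184
  3     1,625.00     1,457.1931     4,371.5792
  4     1,625.00     1,405.2006     5,620.8026
  5     1,625.00     1,355.0633     6,775.3165
  6     1,625.00     1,306.7149     7,840.2891
  7     1,625.00     1,260.0915     8,820.6403
  8     1,625.00     1,215.1316     9,721.0528
  9     1,625.00     1,171.7759    10,545.9830
  10   51,625.00    35,898.1858   358,981.8578
  Σ                 48,750.1862   417,869.4600
P = 48,750.1862; Macaulay duration = 417,869.4600 / 48,750.1862 = 8.57165 years.
Modified duration = D_Mac / (1 + y) = 8.57165 / 1.037 = 8.26581 years.

8.2658 years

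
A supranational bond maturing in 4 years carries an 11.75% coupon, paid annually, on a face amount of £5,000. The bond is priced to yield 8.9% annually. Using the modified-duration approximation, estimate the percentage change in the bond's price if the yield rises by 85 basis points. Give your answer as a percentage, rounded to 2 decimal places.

Periodic yield y = 0.089. Modified duration first:
  t   CF        PV=CF/(1+0.089)^t    t·PV
  1       587.50       539.4858       539.4858
  2       587.50       495.3956       990.7911
  3       587.50       454.9087     1,364.7261
  4     5,587.50     3,972.8852    15,891.5408
  Σ                  5,462.6752    18,786.5438
P = 5,462.6752; D_Mac = 3.43907 yrs; D_mod = 3.43907/(1+0.089) = 3.15801 yrs.
ΔP/P ≈ -D_mod · Δy = -3.15801 × (+0.0085) = -0.026843 = -2.6843%.

-2.68%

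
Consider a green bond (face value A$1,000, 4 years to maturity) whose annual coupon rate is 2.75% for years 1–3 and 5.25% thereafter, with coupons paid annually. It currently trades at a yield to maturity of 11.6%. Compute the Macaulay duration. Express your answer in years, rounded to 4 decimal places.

3.8149 years

Periodic yield y = 0.116. Discount each cash flow and weight by its year:
  t   CF        PV=CF/(1+0.116)^t    t·PV
  1        27.50        24.6416        24.6416
  2        27.50        22.0803        44.1605
  3        27.50        19.7852        59.3556
  4     1,052.50       678.5242     2,714.0967
  Σ                    745.0312     2,842.2544
Price P = Σ PV = 745.0312.
Macaulay duration = Σ(t·PV) / P = 2,842.2544 / 745.0312 = 3.81495 years.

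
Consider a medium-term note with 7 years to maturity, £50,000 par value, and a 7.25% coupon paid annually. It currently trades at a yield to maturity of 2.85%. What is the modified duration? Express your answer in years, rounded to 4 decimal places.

5.7285 years

Periodic yield y = 0.0285. First find Macaulay duration:
  t   CF        PV=CF/(1+0.0285)^t    t·PV
  1     3,625.00     3,524.5503     3,524.5503
  2     3,625.00     3,426.8841     6,853.7682
  3     3,625.00     3,331.9243     9,995.7728
  4     3,625.00     3,239.5958    12,958.3832
  5     3,625.00     3,149.8258    15,749.1288
  6     3,625.00     3,062.5433    18,375.2597
  7    53,625.00    44,049.1196   308,343.8374
  Σ                 63,784.4432   375,800.7005
P = 63,784.4432; Macaulay duration = 375,800.7005 / 63,784.4432 = 5.89173 years.
Modified duration = D_Mac / (1 + y) = 5.89173 / 1.0285 = 5.72847 years.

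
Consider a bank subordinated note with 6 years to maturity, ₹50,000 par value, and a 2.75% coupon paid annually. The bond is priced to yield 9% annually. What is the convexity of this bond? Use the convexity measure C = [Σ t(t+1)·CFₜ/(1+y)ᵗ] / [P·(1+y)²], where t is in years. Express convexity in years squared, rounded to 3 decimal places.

With y = 0.09:
  t   CF        PV=CF/(1+0.09)^t    t·PV        t(t+1)·PV
  1     1,375.00     1,261.4679     1,261.4679       2,522.9358
  2     1,375.00     1,157.3100     2,314.6200       6,943.8599
  3     1,375.00     1,061.7523     3,185.2569      12,741.0274
  4     1,375.00       974.0847     3,896.3387      19,481.6933
  5     1,375.00       893.6557     4,468.2783      26,809.6697
  6    51,375.00    30,633.2339   183,799.4035   1,286,595.8246
  Σ                 35,981.5044   198,925.3652   1,355,095.0107
P = 35,981.5044.
Convexity = Σ t(t+1)·PV / [P·(1+y)²] = 1,355,095.0107 / (35,981.5044 × 1.188100) = 31.69841.

31.698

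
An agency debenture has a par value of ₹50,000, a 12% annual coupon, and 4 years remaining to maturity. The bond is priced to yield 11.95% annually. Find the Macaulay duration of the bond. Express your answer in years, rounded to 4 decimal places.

3.4023 years

Periodic yield y = 0.1195. Discount each cash flow and weight by its year:
  t   CF        PV=CF/(1+0.1195)^t    t·PV
  1     6,000.00     5,359.5355     5,359.5355
  2     6,000.00     4,787.4368     9,574.8736
  3     6,000.00     4,276.4063    12,829.2188
  4    56,000.00    35,652.6352   142,610.5408
  Σ                 50,076.0138   170,374.1687
Price P = Σ PV = 50,076.0138.
Macaulay duration = Σ(t·PV) / P = 170,374.1687 / 50,076.0138 = 3.40231 years.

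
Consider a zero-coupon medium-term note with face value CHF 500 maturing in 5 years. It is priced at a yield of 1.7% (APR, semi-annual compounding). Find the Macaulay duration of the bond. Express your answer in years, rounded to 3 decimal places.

A zero-coupon bond has a single cash flow at maturity, so its Macaulay duration equals its maturity: 5 years.
(Equivalently: 10 semi-annual periods ÷ 2 = 5 years.)

5.000 years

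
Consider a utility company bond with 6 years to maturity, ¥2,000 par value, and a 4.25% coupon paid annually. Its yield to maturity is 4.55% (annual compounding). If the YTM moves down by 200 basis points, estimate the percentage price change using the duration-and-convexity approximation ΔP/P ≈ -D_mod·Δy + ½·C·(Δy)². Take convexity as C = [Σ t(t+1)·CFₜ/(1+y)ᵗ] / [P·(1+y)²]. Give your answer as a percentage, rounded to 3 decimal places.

+11.029%

With y = 0.0455:
  t   CF        PV=CF/(1+0.0455)^t    t·PV        t(t+1)·PV
  1        85.00        81.3008        81.3008         162.6016
  2        85.00        77.7626       155.5252         466.5757
  3        85.00        74.3784       223.1352         892.5408
  4        85.00        71.1415       284.5658       1,422.8292
  5        85.00        68.0454       340.2270       2,041.3619
  6     2,085.00     1,596.4739     9,578.8437      67,051.9059
  Σ                  1,969.1026    10,663.5977      72,037.8150
P = 1,969.1026; D_Mac = 5.41546 yrs; D_mod = 5.17978 yrs; C = 33.46911.
Duration effect: -5.17978 × (-0.02) = +0.103596
Convexity effect: 0.5 × 33.46911 × (-0.02)² = +0.0066938
ΔP/P ≈ +0.103596 + 0.0066938 = +0.110289 = +11.0289%.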